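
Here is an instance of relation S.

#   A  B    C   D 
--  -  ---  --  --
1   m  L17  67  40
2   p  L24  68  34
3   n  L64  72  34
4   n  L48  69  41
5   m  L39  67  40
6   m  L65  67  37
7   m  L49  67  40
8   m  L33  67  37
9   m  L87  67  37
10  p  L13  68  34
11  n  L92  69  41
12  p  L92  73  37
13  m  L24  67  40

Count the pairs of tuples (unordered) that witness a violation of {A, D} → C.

0

(A=m, D=40): all 4 rows agree on C — 0 pairs.
(A=p, D=34): all 2 rows agree on C — 0 pairs.
(A=n, D=41): all 2 rows agree on C — 0 pairs.
(A=m, D=37): all 3 rows agree on C — 0 pairs.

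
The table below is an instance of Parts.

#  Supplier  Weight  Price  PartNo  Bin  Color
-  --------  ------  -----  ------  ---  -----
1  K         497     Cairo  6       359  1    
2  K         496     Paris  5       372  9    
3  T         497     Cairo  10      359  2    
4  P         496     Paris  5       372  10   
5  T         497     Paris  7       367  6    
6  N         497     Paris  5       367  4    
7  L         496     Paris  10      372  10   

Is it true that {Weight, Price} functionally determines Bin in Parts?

Yes

(Weight=497, Price=Cairo): rows 1, 3 → Bin = 359, 359 ✓
(Weight=496, Price=Paris): rows 2, 4, 7 → Bin = 372, 372, 372 ✓
(Weight=497, Price=Paris): rows 5, 6 → Bin = 367, 367 ✓
Every {Weight, Price} value is associated with a single Bin value, so {Weight, Price} → Bin holds.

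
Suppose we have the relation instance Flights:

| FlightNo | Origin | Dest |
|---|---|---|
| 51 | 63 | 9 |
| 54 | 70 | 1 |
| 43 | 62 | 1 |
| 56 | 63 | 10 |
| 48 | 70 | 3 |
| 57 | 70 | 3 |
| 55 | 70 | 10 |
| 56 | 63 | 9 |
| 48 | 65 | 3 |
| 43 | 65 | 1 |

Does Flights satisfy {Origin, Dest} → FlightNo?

(Origin=63, Dest=9): 2 rows → FlightNo takes values {51, 56} — violation
(Origin=70, Dest=1): 1 row → FlightNo = 54 ✓
(Origin=62, Dest=1): 1 row → FlightNo = 43 ✓
(Origin=63, Dest=10): 1 row → FlightNo = 56 ✓
(Origin=70, Dest=3): 2 rows → FlightNo takes values {48, 57} — violation
(Origin=70, Dest=10): 1 row → FlightNo = 55 ✓
(Origin=65, Dest=3): 1 row → FlightNo = 48 ✓
(Origin=65, Dest=1): 1 row → FlightNo = 43 ✓
Two rows agree on {Origin, Dest} but differ on FlightNo, so {Origin, Dest} → FlightNo does not hold.

No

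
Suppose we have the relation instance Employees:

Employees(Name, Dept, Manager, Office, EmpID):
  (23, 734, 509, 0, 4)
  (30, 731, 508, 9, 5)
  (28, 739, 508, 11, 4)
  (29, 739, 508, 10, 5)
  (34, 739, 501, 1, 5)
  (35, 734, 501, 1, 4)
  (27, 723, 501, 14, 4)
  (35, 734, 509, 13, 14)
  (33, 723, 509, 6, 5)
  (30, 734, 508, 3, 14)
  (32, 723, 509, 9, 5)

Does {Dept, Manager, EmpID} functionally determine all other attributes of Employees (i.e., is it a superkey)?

No

Two distinct rows share (Dept=723, Manager=509, EmpID=5), so {Dept, Manager, EmpID} does not determine every attribute — not a superkey.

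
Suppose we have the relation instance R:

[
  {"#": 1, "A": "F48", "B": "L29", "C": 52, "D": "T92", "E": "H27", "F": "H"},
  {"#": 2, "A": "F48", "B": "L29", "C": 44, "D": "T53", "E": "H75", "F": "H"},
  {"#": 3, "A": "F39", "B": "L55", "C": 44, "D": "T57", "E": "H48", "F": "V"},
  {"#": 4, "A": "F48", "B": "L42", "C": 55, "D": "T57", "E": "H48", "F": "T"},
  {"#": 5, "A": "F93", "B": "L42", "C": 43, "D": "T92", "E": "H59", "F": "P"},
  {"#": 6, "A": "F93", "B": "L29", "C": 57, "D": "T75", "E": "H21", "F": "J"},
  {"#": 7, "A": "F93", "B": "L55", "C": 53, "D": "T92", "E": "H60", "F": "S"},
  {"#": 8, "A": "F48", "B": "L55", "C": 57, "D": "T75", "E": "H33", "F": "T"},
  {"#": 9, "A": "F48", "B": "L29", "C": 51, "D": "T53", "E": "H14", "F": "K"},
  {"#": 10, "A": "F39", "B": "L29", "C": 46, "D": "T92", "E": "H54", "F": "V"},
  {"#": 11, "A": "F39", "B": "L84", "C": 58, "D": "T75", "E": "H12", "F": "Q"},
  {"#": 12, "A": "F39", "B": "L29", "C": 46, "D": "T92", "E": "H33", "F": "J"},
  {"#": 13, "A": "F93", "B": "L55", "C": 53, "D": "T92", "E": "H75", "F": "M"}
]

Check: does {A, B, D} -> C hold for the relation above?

No

(A=F48, B=L29, D=T92): row 1 → C = 52 ✓
(A=F48, B=L29, D=T53): rows 2, 9 → C takes values {44, 51} — violation
(A=F39, B=L55, D=T57): row 3 → C = 44 ✓
(A=F48, B=L42, D=T57): row 4 → C = 55 ✓
(A=F93, B=L42, D=T92): row 5 → C = 43 ✓
(A=F93, B=L29, D=T75): row 6 → C = 57 ✓
(A=F93, B=L55, D=T92): rows 7, 13 → C = 53, 53 ✓
(A=F48, B=L55, D=T75): row 8 → C = 57 ✓
(A=F39, B=L29, D=T92): rows 10, 12 → C = 46, 46 ✓
(A=F39, B=L84, D=T75): row 11 → C = 58 ✓
Two rows agree on {A, B, D} but differ on C, so {A, B, D} -> C does not hold.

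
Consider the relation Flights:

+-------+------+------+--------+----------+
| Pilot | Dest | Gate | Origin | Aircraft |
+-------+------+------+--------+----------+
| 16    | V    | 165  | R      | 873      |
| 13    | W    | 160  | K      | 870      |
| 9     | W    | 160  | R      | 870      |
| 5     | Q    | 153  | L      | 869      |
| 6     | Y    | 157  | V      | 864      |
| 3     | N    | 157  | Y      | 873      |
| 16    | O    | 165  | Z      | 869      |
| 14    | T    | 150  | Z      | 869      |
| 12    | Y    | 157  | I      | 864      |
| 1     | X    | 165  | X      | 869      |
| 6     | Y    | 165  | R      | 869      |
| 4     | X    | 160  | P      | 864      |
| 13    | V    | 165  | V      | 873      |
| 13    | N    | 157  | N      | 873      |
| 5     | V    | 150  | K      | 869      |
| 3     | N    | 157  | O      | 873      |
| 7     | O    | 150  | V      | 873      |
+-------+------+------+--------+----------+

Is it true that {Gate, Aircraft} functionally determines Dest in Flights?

No

(Gate=165, Aircraft=873): 2 rows → Dest = V, V ✓
(Gate=160, Aircraft=870): 2 rows → Dest = W, W ✓
(Gate=153, Aircraft=869): 1 row → Dest = Q ✓
(Gate=157, Aircraft=864): 2 rows → Dest = Y, Y ✓
(Gate=157, Aircraft=873): 3 rows → Dest = N, N, N ✓
(Gate=165, Aircraft=869): 3 rows → Dest takes values {O, X, Y} — violation
(Gate=150, Aircraft=869): 2 rows → Dest takes values {T, V} — violation
(Gate=160, Aircraft=864): 1 row → Dest = X ✓
(Gate=150, Aircraft=873): 1 row → Dest = O ✓
Two rows agree on {Gate, Aircraft} but differ on Dest, so {Gate, Aircraft} -> Dest does not hold.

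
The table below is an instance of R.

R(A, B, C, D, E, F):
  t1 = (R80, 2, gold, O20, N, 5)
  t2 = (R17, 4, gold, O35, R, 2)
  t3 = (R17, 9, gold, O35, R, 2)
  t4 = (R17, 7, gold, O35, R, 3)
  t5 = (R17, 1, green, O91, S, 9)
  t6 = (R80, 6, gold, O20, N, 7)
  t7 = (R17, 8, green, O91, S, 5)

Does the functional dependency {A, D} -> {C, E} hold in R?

Yes

(A=R80, D=O20): rows 1, 6 → {C,E} = (gold, N), (gold, N) ✓
(A=R17, D=O35): rows 2, 3, 4 → {C,E} = (gold, R), (gold, R), (gold, R) ✓
(A=R17, D=O91): rows 5, 7 → {C,E} = (green, S), (green, S) ✓
Every {A, D} value is associated with a single {C, E} value, so {A, D} -> {C, E} holds.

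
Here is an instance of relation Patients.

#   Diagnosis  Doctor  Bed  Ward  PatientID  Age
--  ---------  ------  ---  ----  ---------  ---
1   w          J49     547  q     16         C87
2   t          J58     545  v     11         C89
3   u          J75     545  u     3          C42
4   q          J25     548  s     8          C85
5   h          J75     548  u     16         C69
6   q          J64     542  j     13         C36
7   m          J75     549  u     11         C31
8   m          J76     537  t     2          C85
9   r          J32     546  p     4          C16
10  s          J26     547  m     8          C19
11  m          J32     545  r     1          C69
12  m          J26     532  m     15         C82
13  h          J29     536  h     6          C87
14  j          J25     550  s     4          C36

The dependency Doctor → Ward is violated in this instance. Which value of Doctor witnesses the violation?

J32

Doctor=J49: row 1 → Ward = q ✓
Doctor=J58: row 2 → Ward = v ✓
Doctor=J75: rows 3, 5, 7 → Ward = u, u, u ✓
Doctor=J25: rows 4, 14 → Ward = s, s ✓
Doctor=J64: row 6 → Ward = j ✓
Doctor=J76: row 8 → Ward = t ✓
Doctor=J32: rows 9, 11 → Ward takes values {p, r} — violation
Doctor=J26: rows 10, 12 → Ward = m, m ✓
Doctor=J29: row 13 → Ward = h ✓
The only Doctor value with inconsistent Ward is Doctor=J32.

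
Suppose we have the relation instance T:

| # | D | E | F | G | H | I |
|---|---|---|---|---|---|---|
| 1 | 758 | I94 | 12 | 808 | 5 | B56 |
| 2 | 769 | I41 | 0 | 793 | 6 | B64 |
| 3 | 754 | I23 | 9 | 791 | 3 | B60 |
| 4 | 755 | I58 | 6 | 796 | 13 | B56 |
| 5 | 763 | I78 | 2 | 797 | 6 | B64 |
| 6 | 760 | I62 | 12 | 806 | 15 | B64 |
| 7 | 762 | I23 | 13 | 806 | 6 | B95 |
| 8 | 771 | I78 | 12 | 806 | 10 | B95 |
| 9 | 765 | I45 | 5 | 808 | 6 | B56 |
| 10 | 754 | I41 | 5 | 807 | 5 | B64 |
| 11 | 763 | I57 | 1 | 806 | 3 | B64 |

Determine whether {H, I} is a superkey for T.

No

Rows 2 and 5 have the same {H, I} value (H=6, I=B64) but are distinct tuples, so {H, I} does not determine every attribute — not a superkey.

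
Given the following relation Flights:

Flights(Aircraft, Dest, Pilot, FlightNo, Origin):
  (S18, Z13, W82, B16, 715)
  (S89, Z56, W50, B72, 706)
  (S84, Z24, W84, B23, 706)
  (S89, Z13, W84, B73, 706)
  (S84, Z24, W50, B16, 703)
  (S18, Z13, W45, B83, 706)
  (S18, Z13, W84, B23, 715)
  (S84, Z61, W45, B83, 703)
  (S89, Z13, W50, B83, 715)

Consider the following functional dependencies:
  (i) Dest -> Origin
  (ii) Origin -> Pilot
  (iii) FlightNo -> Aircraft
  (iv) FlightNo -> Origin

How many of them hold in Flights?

(i) Dest -> Origin: Dest=Z13: 5 rows → Origin takes values {715, 706} — violation; Dest=Z24: 2 rows → Origin takes values {706, 703} — violation — fails.
(ii) Origin -> Pilot: Origin=715: 3 rows → Pilot takes values {W82, W84, W50} — violation; Origin=706: 4 rows → Pilot takes values {W50, W84, W45} — violation; Origin=703: 2 rows → Pilot takes values {W50, W45} — violation — fails.
(iii) FlightNo -> Aircraft: FlightNo=B16: 2 rows → Aircraft takes values {S18, S84} — violation; FlightNo=B23: 2 rows → Aircraft takes values {S84, S18} — violation; FlightNo=B83: 3 rows → Aircraft takes values {S18, S84, S89} — violation — fails.
(iv) FlightNo -> Origin: FlightNo=B16: 2 rows → Origin takes values {715, 703} — violation; FlightNo=B23: 2 rows → Origin takes values {706, 715} — violation; FlightNo=B83: 3 rows → Origin takes values {706, 703, 715} — violation — fails.
None of the 4 dependencies hold.

0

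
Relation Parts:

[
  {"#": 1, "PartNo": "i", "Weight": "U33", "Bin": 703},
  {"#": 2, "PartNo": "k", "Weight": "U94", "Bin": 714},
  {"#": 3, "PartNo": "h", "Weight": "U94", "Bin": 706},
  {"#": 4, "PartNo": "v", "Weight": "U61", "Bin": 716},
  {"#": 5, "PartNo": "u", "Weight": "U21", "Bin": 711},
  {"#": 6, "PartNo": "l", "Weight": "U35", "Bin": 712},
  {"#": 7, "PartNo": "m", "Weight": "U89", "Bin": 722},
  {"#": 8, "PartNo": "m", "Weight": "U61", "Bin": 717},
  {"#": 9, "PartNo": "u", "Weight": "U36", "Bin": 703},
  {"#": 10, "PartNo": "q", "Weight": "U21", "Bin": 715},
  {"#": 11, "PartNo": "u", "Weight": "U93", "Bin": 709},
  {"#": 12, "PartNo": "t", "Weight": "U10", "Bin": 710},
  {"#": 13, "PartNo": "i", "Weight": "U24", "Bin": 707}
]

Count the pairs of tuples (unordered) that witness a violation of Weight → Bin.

3

Weight=U94: violating pairs (2,3) — 1 pair.
Weight=U61: violating pairs (4,8) — 1 pair.
Weight=U21: violating pairs (5,10) — 1 pair.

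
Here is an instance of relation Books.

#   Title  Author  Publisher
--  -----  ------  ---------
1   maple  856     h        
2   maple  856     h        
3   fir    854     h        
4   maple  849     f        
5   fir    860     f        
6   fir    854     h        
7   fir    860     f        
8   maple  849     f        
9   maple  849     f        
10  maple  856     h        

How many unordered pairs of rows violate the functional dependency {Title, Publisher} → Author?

0

(Title=maple, Publisher=h): all 3 rows agree on Author — 0 pairs.
(Title=fir, Publisher=h): all 2 rows agree on Author — 0 pairs.
(Title=maple, Publisher=f): all 3 rows agree on Author — 0 pairs.
(Title=fir, Publisher=f): all 2 rows agree on Author — 0 pairs.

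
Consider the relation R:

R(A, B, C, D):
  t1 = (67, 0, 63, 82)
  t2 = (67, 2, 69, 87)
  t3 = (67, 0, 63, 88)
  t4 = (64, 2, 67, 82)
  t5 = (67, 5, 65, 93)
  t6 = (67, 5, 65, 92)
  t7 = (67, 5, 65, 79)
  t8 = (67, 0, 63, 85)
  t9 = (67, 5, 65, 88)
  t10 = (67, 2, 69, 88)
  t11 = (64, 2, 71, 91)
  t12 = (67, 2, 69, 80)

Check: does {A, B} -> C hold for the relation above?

(A=67, B=0): rows 1, 3, 8 → C = 63, 63, 63 ✓
(A=67, B=2): rows 2, 10, 12 → C = 69, 69, 69 ✓
(A=64, B=2): rows 4, 11 → C takes values {67, 71} — violation
(A=67, B=5): rows 5, 6, 7, 9 → C = 65, 65, 65, 65 ✓
Two rows agree on {A, B} but differ on C, so {A, B} -> C does not hold.

No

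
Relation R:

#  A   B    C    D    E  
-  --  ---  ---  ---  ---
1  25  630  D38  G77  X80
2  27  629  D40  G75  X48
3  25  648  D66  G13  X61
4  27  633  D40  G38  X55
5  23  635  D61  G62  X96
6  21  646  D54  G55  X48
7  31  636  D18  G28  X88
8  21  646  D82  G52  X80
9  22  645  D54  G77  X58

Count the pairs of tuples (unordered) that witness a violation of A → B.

A=25: violating pairs (1,3) — 1 pair.
A=27: violating pairs (2,4) — 1 pair.
A=21: all 2 rows agree on B — 0 pairs.

2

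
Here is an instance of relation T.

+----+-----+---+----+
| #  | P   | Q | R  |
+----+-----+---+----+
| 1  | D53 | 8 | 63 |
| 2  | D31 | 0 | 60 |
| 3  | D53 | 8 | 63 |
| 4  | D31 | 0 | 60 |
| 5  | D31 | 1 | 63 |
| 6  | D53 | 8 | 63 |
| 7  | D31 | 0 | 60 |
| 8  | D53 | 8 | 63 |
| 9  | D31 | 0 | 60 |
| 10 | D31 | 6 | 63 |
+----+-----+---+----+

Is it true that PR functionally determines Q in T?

(P=D53, R=63): rows 1, 3, 6, 8 → Q = 8, 8, 8, 8 ✓
(P=D31, R=60): rows 2, 4, 7, 9 → Q = 0, 0, 0, 0 ✓
(P=D31, R=63): rows 5, 10 → Q takes values {1, 6} — violation
Two rows agree on PR but differ on Q, so PR -> Q does not hold.

No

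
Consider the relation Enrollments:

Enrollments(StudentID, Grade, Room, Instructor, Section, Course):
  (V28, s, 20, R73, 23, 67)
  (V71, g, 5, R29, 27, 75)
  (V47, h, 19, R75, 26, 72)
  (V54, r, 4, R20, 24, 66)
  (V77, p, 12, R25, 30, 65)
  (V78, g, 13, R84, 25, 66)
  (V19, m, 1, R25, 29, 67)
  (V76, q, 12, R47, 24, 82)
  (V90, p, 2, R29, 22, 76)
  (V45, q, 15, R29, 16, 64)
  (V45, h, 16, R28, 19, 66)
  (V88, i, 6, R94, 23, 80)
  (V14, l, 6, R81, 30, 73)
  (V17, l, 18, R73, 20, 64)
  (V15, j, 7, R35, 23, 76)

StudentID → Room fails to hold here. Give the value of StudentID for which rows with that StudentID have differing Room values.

StudentID=V28: 1 row → Room = 20 ✓
StudentID=V71: 1 row → Room = 5 ✓
StudentID=V47: 1 row → Room = 19 ✓
StudentID=V54: 1 row → Room = 4 ✓
StudentID=V77: 1 row → Room = 12 ✓
StudentID=V78: 1 row → Room = 13 ✓
StudentID=V19: 1 row → Room = 1 ✓
StudentID=V76: 1 row → Room = 12 ✓
StudentID=V90: 1 row → Room = 2 ✓
StudentID=V45: 2 rows → Room takes values {15, 16} — violation
StudentID=V88: 1 row → Room = 6 ✓
StudentID=V14: 1 row → Room = 6 ✓
StudentID=V17: 1 row → Room = 18 ✓
StudentID=V15: 1 row → Room = 7 ✓
The only StudentID value with inconsistent Room is StudentID=V45.

V45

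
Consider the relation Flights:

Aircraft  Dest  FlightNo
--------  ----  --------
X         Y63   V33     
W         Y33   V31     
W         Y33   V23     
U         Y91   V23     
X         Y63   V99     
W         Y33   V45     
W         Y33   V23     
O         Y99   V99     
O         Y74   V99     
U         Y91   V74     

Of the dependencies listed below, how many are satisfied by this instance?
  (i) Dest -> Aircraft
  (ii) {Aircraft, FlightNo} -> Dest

1

(i) Dest -> Aircraft: every LHS value maps to a single RHS value — holds.
(ii) {Aircraft, FlightNo} -> Dest: (Aircraft=O, FlightNo=V99): 2 rows → Dest takes values {Y99, Y74} — violation — fails.
1 of the 2 dependencies holds.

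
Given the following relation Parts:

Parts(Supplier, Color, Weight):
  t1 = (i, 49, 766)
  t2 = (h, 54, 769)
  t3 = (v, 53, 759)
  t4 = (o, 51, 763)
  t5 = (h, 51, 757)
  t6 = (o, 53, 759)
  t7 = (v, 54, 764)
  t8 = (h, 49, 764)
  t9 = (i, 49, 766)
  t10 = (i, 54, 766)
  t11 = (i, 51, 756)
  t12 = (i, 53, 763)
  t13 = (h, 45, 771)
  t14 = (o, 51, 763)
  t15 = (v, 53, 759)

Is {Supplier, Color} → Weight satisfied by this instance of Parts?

(Supplier=i, Color=49): rows 1, 9 → Weight = 766, 766 ✓
(Supplier=h, Color=54): row 2 → Weight = 769 ✓
(Supplier=v, Color=53): rows 3, 15 → Weight = 759, 759 ✓
(Supplier=o, Color=51): rows 4, 14 → Weight = 763, 763 ✓
(Supplier=h, Color=51): row 5 → Weight = 757 ✓
(Supplier=o, Color=53): row 6 → Weight = 759 ✓
(Supplier=v, Color=54): row 7 → Weight = 764 ✓
(Supplier=h, Color=49): row 8 → Weight = 764 ✓
(Supplier=i, Color=54): row 10 → Weight = 766 ✓
(Supplier=i, Color=51): row 11 → Weight = 756 ✓
(Supplier=i, Color=53): row 12 → Weight = 763 ✓
(Supplier=h, Color=45): row 13 → Weight = 771 ✓
Every {Supplier, Color} value is associated with a single Weight value, so {Supplier, Color} → Weight holds.

Yes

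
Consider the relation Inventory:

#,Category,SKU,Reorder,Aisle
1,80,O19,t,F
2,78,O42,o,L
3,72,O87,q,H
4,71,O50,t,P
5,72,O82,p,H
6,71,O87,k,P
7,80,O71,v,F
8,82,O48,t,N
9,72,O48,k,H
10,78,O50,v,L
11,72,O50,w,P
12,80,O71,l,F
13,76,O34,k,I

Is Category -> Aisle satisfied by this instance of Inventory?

No

Category=80: rows 1, 7, 12 → Aisle = F, F, F ✓
Category=78: rows 2, 10 → Aisle = L, L ✓
Category=72: rows 3, 5, 9, 11 → Aisle takes values {H, P} — violation
Category=71: rows 4, 6 → Aisle = P, P ✓
Category=82: row 8 → Aisle = N ✓
Category=76: row 13 → Aisle = I ✓
Two rows agree on Category but differ on Aisle, so Category -> Aisle does not hold.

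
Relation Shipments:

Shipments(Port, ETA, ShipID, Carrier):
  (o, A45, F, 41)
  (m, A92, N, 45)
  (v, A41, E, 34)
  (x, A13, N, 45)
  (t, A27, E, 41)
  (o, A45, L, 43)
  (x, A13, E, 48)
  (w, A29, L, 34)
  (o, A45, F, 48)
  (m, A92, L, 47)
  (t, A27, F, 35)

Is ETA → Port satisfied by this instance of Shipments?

Yes

ETA=A45: 3 rows → Port = o, o, o ✓
ETA=A92: 2 rows → Port = m, m ✓
ETA=A41: 1 row → Port = v ✓
ETA=A13: 2 rows → Port = x, x ✓
ETA=A27: 2 rows → Port = t, t ✓
ETA=A29: 1 row → Port = w ✓
Every ETA value is associated with a single Port value, so ETA → Port holds.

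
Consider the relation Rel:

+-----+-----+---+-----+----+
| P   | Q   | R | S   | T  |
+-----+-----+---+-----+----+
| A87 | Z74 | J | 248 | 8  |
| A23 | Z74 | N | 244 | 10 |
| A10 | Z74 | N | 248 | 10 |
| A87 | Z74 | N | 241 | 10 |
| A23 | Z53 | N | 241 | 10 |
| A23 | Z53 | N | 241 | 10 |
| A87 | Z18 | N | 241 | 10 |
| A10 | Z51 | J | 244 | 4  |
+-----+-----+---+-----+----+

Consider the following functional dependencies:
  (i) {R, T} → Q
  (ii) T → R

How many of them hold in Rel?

1

(i) {R, T} → Q: (R=N, T=10): 6 rows → Q takes values {Z74, Z53, Z18} — violation — fails.
(ii) T → R: every LHS value maps to a single RHS value — holds.
1 of the 2 dependencies holds.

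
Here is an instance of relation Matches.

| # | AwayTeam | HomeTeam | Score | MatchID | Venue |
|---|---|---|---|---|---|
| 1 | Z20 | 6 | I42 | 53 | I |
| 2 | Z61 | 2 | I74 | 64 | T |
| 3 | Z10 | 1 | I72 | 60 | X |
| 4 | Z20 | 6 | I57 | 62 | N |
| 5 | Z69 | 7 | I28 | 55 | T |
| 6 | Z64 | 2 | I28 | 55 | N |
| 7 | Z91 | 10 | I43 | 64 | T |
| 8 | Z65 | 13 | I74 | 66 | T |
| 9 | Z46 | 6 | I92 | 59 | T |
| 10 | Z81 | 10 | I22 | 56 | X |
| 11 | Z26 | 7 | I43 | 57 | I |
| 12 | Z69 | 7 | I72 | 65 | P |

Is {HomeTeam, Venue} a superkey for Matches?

All 12 rows have distinct {HomeTeam, Venue} values, so {HomeTeam, Venue} → (all attributes) holds and {HomeTeam, Venue} is a superkey.

Yes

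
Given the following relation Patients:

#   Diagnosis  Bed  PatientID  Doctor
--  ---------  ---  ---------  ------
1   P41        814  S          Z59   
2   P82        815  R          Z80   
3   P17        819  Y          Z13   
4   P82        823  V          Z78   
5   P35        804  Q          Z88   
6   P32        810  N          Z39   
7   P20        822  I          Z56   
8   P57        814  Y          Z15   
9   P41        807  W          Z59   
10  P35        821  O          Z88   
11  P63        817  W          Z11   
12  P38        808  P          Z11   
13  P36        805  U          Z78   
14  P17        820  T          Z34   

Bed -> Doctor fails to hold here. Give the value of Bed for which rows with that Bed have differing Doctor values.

Bed=814: rows 1, 8 → Doctor takes values {Z59, Z15} — violation
Bed=815: row 2 → Doctor = Z80 ✓
Bed=819: row 3 → Doctor = Z13 ✓
Bed=823: row 4 → Doctor = Z78 ✓
Bed=804: row 5 → Doctor = Z88 ✓
Bed=810: row 6 → Doctor = Z39 ✓
Bed=822: row 7 → Doctor = Z56 ✓
Bed=807: row 9 → Doctor = Z59 ✓
Bed=821: row 10 → Doctor = Z88 ✓
Bed=817: row 11 → Doctor = Z11 ✓
Bed=808: row 12 → Doctor = Z11 ✓
Bed=805: row 13 → Doctor = Z78 ✓
Bed=820: row 14 → Doctor = Z34 ✓
The only Bed value with inconsistent Doctor is Bed=814.

814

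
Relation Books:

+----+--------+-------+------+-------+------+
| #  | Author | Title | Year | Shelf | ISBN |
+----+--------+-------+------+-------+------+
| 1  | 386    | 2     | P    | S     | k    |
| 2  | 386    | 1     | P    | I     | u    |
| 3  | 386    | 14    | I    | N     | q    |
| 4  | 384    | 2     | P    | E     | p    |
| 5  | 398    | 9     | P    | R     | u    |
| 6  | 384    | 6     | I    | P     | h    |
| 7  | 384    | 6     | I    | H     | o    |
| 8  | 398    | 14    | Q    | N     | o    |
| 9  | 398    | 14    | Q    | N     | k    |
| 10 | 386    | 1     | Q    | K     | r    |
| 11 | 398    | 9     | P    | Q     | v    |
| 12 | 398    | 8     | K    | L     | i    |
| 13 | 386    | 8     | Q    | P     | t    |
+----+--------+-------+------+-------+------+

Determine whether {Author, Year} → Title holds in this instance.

(Author=386, Year=P): rows 1, 2 → Title takes values {2, 1} — violation
(Author=386, Year=I): row 3 → Title = 14 ✓
(Author=384, Year=P): row 4 → Title = 2 ✓
(Author=398, Year=P): rows 5, 11 → Title = 9, 9 ✓
(Author=384, Year=I): rows 6, 7 → Title = 6, 6 ✓
(Author=398, Year=Q): rows 8, 9 → Title = 14, 14 ✓
(Author=386, Year=Q): rows 10, 13 → Title takes values {1, 8} — violation
(Author=398, Year=K): row 12 → Title = 8 ✓
Two rows agree on {Author, Year} but differ on Title, so {Author, Year} → Title does not hold.

No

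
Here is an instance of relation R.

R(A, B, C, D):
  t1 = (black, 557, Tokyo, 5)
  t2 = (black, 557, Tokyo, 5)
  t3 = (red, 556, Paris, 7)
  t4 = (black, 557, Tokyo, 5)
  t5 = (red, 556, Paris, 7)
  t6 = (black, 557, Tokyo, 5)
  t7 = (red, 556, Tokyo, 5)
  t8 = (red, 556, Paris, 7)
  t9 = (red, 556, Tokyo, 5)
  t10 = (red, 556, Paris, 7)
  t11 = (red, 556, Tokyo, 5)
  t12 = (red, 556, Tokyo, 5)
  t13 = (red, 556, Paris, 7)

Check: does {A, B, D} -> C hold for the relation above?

(A=black, B=557, D=5): rows 1, 2, 4, 6 → C = Tokyo, Tokyo, Tokyo, Tokyo ✓
(A=red, B=556, D=7): rows 3, 5, 8, 10, 13 → C = Paris, Paris, Paris, Paris, Paris ✓
(A=red, B=556, D=5): rows 7, 9, 11, 12 → C = Tokyo, Tokyo, Tokyo, Tokyo ✓
Every {A, B, D} value is associated with a single C value, so {A, B, D} -> C holds.

Yes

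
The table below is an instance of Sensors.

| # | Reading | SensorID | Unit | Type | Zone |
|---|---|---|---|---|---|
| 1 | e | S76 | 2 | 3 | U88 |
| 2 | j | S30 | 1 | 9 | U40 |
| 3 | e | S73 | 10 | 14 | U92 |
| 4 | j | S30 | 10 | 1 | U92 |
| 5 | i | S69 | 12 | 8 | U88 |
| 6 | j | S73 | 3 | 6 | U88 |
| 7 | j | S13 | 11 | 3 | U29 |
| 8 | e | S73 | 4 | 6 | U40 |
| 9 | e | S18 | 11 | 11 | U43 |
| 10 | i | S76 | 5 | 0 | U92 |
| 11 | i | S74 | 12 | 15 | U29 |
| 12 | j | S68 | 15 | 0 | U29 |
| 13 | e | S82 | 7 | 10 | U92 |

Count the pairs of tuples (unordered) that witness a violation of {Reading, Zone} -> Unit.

(Reading=e, Zone=U92): violating pairs (3,13) — 1 pair.
(Reading=j, Zone=U29): violating pairs (7,12) — 1 pair.

2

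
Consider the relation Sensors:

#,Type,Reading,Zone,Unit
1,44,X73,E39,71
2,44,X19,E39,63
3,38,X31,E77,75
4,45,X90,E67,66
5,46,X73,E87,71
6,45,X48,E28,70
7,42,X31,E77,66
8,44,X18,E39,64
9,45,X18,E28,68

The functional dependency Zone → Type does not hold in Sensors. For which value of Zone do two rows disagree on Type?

Zone=E39: rows 1, 2, 8 → Type = 44, 44, 44 ✓
Zone=E77: rows 3, 7 → Type takes values {38, 42} — violation
Zone=E67: row 4 → Type = 45 ✓
Zone=E87: row 5 → Type = 46 ✓
Zone=E28: rows 6, 9 → Type = 45, 45 ✓
The only Zone value with inconsistent Type is Zone=E77.

E77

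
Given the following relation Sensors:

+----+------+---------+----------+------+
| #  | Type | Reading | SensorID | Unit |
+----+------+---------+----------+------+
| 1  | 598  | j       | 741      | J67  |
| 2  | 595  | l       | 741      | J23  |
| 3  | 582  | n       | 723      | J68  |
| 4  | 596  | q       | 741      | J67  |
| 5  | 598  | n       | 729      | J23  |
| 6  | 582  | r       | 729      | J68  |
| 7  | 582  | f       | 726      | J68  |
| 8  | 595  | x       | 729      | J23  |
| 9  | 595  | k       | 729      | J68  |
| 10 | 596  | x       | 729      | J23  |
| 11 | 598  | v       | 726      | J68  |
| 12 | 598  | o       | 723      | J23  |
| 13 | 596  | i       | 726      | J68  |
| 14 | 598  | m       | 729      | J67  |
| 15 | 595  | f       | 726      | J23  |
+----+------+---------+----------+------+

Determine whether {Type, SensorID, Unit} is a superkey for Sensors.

All 15 rows have distinct {Type, SensorID, Unit} values, so {Type, SensorID, Unit} → (all attributes) holds and {Type, SensorID, Unit} is a superkey.

Yes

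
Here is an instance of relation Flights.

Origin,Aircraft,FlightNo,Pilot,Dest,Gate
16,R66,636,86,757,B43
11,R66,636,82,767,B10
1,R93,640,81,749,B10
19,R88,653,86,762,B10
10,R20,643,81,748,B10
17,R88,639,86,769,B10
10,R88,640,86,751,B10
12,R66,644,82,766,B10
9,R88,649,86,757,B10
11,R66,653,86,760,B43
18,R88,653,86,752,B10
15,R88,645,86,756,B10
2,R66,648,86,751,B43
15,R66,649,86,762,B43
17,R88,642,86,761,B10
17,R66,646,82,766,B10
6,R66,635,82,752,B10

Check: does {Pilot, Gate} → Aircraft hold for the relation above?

(Pilot=86, Gate=B43): 4 rows → Aircraft = R66, R66, R66, R66 ✓
(Pilot=82, Gate=B10): 4 rows → Aircraft = R66, R66, R66, R66 ✓
(Pilot=81, Gate=B10): 2 rows → Aircraft takes values {R93, R20} — violation
(Pilot=86, Gate=B10): 7 rows → Aircraft = R88, R88, R88, R88, R88, R88, R88 ✓
Two rows agree on {Pilot, Gate} but differ on Aircraft, so {Pilot, Gate} → Aircraft does not hold.

No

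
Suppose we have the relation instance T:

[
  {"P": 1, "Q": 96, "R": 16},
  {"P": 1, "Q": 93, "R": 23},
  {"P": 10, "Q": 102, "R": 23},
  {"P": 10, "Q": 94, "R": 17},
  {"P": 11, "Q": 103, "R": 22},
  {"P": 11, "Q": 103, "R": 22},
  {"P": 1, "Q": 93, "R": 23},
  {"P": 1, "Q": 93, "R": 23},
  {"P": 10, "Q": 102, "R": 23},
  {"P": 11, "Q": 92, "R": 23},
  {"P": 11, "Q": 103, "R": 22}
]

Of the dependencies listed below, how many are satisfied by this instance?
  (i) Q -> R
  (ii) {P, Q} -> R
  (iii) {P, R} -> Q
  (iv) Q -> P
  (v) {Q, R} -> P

5

(i) Q -> R: every LHS value maps to a single RHS value — holds.
(ii) {P, Q} -> R: every LHS value maps to a single RHS value — holds.
(iii) {P, R} -> Q: every LHS value maps to a single RHS value — holds.
(iv) Q -> P: every LHS value maps to a single RHS value — holds.
(v) {Q, R} -> P: every LHS value maps to a single RHS value — holds.
5 of the 5 dependencies hold.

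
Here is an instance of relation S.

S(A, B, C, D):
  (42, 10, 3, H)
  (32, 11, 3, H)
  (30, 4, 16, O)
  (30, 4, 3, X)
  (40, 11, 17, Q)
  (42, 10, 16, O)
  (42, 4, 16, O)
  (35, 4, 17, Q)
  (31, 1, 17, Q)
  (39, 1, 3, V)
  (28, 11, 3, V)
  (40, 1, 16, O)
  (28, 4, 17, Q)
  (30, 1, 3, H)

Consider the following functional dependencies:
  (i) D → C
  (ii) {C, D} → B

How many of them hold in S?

(i) D → C: every LHS value maps to a single RHS value — holds.
(ii) {C, D} → B: (C=3, D=H): 3 rows → B takes values {10, 11, 1} — violation; (C=16, D=O): 4 rows → B takes values {4, 10, 1} — violation; (C=17, D=Q): 4 rows → B takes values {11, 4, 1} — violation; (C=3, D=V): 2 rows → B takes values {1, 11} — violation — fails.
1 of the 2 dependencies holds.

1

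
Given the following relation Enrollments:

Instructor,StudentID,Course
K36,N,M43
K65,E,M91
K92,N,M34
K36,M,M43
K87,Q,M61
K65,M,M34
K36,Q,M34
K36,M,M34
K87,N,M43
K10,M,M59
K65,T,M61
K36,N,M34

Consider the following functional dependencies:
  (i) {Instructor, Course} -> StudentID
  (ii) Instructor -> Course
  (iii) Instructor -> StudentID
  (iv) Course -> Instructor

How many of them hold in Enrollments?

0

(i) {Instructor, Course} -> StudentID: (Instructor=K36, Course=M43): 2 rows → StudentID takes values {N, M} — violation; (Instructor=K36, Course=M34): 3 rows → StudentID takes values {Q, M, N} — violation — fails.
(ii) Instructor -> Course: Instructor=K36: 5 rows → Course takes values {M43, M34} — violation; Instructor=K65: 3 rows → Course takes values {M91, M34, M61} — violation; Instructor=K87: 2 rows → Course takes values {M61, M43} — violation — fails.
(iii) Instructor -> StudentID: Instructor=K36: 5 rows → StudentID takes values {N, M, Q} — violation; Instructor=K65: 3 rows → StudentID takes values {E, M, T} — violation; Instructor=K87: 2 rows → StudentID takes values {Q, N} — violation — fails.
(iv) Course -> Instructor: Course=M43: 3 rows → Instructor takes values {K36, K87} — violation; Course=M34: 5 rows → Instructor takes values {K92, K65, K36} — violation; Course=M61: 2 rows → Instructor takes values {K87, K65} — violation — fails.
None of the 4 dependencies hold.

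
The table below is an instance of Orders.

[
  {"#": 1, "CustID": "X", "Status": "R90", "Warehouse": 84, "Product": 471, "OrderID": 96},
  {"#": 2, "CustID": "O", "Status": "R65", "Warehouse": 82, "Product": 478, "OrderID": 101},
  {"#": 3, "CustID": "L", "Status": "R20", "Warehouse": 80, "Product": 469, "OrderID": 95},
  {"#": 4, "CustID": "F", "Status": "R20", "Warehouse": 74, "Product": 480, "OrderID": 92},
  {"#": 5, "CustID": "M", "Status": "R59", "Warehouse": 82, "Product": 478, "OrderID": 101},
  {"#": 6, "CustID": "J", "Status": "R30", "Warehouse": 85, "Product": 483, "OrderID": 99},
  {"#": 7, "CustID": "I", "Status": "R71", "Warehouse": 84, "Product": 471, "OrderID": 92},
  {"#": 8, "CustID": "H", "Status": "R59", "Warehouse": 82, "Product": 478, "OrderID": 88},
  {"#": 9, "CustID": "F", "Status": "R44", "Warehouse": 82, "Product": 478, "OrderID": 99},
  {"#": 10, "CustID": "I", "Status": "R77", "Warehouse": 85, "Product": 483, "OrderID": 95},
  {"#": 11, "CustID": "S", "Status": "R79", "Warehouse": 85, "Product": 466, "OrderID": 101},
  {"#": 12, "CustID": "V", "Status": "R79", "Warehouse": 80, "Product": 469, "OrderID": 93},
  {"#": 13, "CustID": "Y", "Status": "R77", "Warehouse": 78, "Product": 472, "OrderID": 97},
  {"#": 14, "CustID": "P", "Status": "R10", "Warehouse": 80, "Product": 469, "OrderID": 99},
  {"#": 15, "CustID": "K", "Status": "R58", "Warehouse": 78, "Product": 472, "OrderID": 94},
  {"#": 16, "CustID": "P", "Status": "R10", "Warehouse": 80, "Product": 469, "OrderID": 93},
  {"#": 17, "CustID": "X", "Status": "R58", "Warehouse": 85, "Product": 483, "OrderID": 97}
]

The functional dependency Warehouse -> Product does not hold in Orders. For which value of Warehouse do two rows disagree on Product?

85

Warehouse=84: rows 1, 7 → Product = 471, 471 ✓
Warehouse=82: rows 2, 5, 8, 9 → Product = 478, 478, 478, 478 ✓
Warehouse=80: rows 3, 12, 14, 16 → Product = 469, 469, 469, 469 ✓
Warehouse=74: row 4 → Product = 480 ✓
Warehouse=85: rows 6, 10, 11, 17 → Product takes values {483, 466} — violation
Warehouse=78: rows 13, 15 → Product = 472, 472 ✓
The only Warehouse value with inconsistent Product is Warehouse=85.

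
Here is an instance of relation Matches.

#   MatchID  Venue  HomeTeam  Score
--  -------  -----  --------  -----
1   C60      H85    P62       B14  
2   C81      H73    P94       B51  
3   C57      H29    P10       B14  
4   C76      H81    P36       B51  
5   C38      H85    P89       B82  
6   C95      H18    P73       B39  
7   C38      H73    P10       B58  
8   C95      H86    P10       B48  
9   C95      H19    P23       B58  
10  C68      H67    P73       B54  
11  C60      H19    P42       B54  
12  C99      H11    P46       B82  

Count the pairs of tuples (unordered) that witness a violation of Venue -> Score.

Venue=H85: violating pairs (1,5) — 1 pair.
Venue=H73: violating pairs (2,7) — 1 pair.
Venue=H19: violating pairs (9,11) — 1 pair.

3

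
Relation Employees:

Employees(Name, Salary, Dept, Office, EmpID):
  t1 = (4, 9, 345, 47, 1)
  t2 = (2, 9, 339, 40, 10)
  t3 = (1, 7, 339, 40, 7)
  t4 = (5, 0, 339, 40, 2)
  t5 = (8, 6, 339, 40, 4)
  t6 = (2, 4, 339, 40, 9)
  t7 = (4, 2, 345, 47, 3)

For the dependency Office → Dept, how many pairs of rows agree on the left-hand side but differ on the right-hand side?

0

Office=47: all 2 rows agree on Dept — 0 pairs.
Office=40: all 5 rows agree on Dept — 0 pairs.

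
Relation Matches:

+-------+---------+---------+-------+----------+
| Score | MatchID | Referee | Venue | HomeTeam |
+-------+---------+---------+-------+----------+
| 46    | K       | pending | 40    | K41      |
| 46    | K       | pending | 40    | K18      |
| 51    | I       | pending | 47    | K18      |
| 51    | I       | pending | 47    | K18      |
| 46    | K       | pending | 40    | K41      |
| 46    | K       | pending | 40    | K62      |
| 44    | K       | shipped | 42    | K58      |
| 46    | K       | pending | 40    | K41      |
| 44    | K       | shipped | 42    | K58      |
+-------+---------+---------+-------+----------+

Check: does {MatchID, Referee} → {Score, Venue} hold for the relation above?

(MatchID=K, Referee=pending): 5 rows → {Score,Venue} = (46, 40), (46, 40), (46, 40), (46, 40), (46, 40) ✓
(MatchID=I, Referee=pending): 2 rows → {Score,Venue} = (51, 47), (51, 47) ✓
(MatchID=K, Referee=shipped): 2 rows → {Score,Venue} = (44, 42), (44, 42) ✓
Every {MatchID, Referee} value is associated with a single {Score, Venue} value, so {MatchID, Referee} → {Score, Venue} holds.

Yes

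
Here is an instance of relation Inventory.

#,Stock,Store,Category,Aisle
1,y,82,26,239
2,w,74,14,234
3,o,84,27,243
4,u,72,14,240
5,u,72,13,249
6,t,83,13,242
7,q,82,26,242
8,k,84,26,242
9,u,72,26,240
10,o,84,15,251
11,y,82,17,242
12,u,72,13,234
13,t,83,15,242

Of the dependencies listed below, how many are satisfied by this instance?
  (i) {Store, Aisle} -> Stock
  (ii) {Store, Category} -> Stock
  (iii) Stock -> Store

(i) {Store, Aisle} -> Stock: (Store=82, Aisle=242): rows 7, 11 → Stock takes values {q, y} — violation — fails.
(ii) {Store, Category} -> Stock: (Store=82, Category=26): rows 1, 7 → Stock takes values {y, q} — violation — fails.
(iii) Stock -> Store: every LHS value maps to a single RHS value — holds.
1 of the 3 dependencies holds.

1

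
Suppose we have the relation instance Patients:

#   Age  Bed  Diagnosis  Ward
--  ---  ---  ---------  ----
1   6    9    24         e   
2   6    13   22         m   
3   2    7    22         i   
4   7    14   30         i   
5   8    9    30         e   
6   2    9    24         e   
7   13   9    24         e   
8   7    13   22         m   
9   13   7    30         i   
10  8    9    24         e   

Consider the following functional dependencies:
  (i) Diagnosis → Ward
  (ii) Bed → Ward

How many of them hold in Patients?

1

(i) Diagnosis → Ward: Diagnosis=22: rows 2, 3, 8 → Ward takes values {m, i} — violation; Diagnosis=30: rows 4, 5, 9 → Ward takes values {i, e} — violation — fails.
(ii) Bed → Ward: every LHS value maps to a single RHS value — holds.
1 of the 2 dependencies holds.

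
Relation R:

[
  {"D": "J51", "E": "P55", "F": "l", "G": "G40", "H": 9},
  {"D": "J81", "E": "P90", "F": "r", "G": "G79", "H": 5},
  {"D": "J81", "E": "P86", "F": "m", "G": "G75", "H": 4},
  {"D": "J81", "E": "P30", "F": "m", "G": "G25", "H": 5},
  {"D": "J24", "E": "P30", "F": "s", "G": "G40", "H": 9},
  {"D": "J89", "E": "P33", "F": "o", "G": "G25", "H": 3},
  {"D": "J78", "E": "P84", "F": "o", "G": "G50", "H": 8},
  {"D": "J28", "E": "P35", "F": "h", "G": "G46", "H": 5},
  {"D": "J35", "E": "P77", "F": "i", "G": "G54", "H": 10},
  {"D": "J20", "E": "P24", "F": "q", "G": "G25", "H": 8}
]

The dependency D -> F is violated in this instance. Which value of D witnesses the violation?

J81

D=J51: 1 row → F = l ✓
D=J81: 3 rows → F takes values {r, m} — violation
D=J24: 1 row → F = s ✓
D=J89: 1 row → F = o ✓
D=J78: 1 row → F = o ✓
D=J28: 1 row → F = h ✓
D=J35: 1 row → F = i ✓
D=J20: 1 row → F = q ✓
The only D value with inconsistent F is D=J81.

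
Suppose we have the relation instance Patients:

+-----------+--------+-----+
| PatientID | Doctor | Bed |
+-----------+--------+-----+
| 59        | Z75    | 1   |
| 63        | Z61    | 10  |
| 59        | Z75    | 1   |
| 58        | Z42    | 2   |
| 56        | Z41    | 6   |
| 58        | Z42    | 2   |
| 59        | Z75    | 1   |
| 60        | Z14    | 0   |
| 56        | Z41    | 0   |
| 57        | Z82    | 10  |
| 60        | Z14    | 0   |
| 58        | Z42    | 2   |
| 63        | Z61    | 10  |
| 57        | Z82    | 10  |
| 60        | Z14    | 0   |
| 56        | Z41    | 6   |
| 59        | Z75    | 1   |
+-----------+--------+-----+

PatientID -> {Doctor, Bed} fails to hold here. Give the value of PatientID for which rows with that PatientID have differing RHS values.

PatientID=59: 4 rows → {Doctor,Bed} = (Z75, 1), (Z75, 1), (Z75, 1), (Z75, 1) ✓
PatientID=63: 2 rows → {Doctor,Bed} = (Z61, 10), (Z61, 10) ✓
PatientID=58: 3 rows → {Doctor,Bed} = (Z42, 2), (Z42, 2), (Z42, 2) ✓
PatientID=56: 3 rows → {Doctor,Bed} takes values {(Z41, 6), (Z41, 0)} — violation
PatientID=60: 3 rows → {Doctor,Bed} = (Z14, 0), (Z14, 0), (Z14, 0) ✓
PatientID=57: 2 rows → {Doctor,Bed} = (Z82, 10), (Z82, 10) ✓
The only PatientID value with inconsistent RHS is PatientID=56.

56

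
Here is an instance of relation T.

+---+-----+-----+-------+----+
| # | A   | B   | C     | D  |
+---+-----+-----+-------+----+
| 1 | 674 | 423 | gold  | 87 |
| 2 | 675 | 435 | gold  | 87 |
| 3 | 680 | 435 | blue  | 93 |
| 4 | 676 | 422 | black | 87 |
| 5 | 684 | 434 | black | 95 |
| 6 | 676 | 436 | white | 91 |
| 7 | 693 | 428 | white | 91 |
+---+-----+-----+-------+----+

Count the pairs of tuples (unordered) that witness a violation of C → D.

C=gold: all 2 rows agree on D — 0 pairs.
C=black: violating pairs (4,5) — 1 pair.
C=white: all 2 rows agree on D — 0 pairs.

1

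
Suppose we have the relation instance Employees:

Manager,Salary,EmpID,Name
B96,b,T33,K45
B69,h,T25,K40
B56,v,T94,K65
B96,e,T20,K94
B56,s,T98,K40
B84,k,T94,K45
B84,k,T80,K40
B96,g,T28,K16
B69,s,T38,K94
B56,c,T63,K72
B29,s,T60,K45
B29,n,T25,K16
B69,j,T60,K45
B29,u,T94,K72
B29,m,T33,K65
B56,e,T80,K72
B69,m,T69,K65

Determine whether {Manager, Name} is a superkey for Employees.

No

Two distinct rows share (Manager=B56, Name=K72), so {Manager, Name} does not determine every attribute — not a superkey.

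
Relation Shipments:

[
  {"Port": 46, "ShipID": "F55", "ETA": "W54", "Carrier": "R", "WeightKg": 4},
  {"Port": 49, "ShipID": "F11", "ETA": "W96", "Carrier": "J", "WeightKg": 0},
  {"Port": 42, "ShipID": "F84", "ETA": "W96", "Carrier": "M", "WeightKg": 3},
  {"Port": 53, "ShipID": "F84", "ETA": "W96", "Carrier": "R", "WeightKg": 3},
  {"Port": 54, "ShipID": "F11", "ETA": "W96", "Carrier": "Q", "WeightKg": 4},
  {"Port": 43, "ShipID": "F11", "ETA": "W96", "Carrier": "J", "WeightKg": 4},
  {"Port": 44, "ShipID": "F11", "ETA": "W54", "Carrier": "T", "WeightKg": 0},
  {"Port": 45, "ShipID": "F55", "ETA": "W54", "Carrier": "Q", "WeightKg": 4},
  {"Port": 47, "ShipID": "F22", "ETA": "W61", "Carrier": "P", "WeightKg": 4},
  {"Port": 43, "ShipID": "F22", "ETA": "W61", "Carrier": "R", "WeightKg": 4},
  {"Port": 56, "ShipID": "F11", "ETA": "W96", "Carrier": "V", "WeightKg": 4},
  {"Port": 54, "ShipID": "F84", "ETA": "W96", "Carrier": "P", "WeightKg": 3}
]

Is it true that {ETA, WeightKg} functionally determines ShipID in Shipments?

Yes

(ETA=W54, WeightKg=4): 2 rows → ShipID = F55, F55 ✓
(ETA=W96, WeightKg=0): 1 row → ShipID = F11 ✓
(ETA=W96, WeightKg=3): 3 rows → ShipID = F84, F84, F84 ✓
(ETA=W96, WeightKg=4): 3 rows → ShipID = F11, F11, F11 ✓
(ETA=W54, WeightKg=0): 1 row → ShipID = F11 ✓
(ETA=W61, WeightKg=4): 2 rows → ShipID = F22, F22 ✓
Every {ETA, WeightKg} value is associated with a single ShipID value, so {ETA, WeightKg} -> ShipID holds.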